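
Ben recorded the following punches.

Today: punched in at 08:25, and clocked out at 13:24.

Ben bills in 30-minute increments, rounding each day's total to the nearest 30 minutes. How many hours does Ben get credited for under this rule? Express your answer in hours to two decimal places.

Today: 08:25–13:24 = 4 h 59 min → rounds to 5 h 0 min

5.00 hours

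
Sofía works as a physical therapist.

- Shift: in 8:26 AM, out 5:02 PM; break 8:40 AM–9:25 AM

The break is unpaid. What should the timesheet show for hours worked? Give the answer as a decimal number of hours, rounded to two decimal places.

7.85 hours

Shift: 8:26 AM–5:02 PM = 8 h 36 min; less 45 min break → 7 h 51 min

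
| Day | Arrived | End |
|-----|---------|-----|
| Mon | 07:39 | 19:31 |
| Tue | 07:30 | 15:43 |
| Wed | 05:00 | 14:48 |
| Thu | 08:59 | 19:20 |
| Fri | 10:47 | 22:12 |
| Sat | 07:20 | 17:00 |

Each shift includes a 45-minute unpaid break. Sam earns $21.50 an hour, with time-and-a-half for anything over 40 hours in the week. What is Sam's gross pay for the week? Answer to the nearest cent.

$1402.34

Mon: 07:39–19:31 = 11 h 52 min; less 45 min break → 11 h 7 min
Tue: 07:30–15:43 = 8 h 13 min; less 45 min break → 7 h 28 min
Wed: 05:00–14:48 = 9 h 48 min; less 45 min break → 9 h 3 min
Thu: 08:59–19:20 = 10 h 21 min; less 45 min break → 9 h 36 min
Fri: 10:47–22:12 = 11 h 25 min; less 45 min break → 10 h 40 min
Sat: 07:20–17:00 = 9 h 40 min; less 45 min break → 8 h 55 min
Total worked: 56 h 49 min = 3409 min.
Regular 40 h 0 min = 2400 min at $21.50/h; overtime 16 h 49 min = 1009 min at $32.25/h.
Pay = (2400 × $21.50 + 1009 × $32.25) ÷ 60 = $1402.34.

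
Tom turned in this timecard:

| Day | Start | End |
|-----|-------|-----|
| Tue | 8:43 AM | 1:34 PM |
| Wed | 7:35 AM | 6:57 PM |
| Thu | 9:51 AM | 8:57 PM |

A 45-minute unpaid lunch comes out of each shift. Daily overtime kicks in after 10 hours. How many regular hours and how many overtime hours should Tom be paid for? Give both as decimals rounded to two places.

Tue: 8:43 AM–1:34 PM = 4 h 51 min; less 45 min break → 4 h 6 min
Wed: 7:35 AM–6:57 PM = 11 h 22 min; less 45 min break → 10 h 37 min
Thu: 9:51 AM–8:57 PM = 11 h 6 min; less 45 min break → 10 h 21 min
Tue reg 4 h 6 min / OT 0 h 0 min; Wed reg 10 h 0 min / OT 0 h 37 min; Thu reg 10 h 0 min / OT 0 h 21 min.
Totals: regular 24 h 6 min, overtime 0 h 58 min.

Regular 24.10 hours, overtime 0.97 hours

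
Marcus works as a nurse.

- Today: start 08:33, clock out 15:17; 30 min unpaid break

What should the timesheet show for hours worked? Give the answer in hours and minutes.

6 h 14 min

Today: 08:33–15:17 = 6 h 44 min; less 30 min break → 6 h 14 min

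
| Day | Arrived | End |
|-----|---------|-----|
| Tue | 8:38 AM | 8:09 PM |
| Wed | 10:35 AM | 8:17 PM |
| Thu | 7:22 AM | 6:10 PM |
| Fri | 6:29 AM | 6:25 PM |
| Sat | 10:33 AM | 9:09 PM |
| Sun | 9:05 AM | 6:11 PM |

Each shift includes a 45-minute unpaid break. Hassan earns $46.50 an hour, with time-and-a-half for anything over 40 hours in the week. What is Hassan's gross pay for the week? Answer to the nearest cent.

$3195.71

Tue: 8:38 AM–8:09 PM = 11 h 31 min; less 45 min break → 10 h 46 min
Wed: 10:35 AM–8:17 PM = 9 h 42 min; less 45 min break → 8 h 57 min
Thu: 7:22 AM–6:10 PM = 10 h 48 min; less 45 min break → 10 h 3 min
Fri: 6:29 AM–6:25 PM = 11 h 56 min; less 45 min break → 11 h 11 min
Sat: 10:33 AM–9:09 PM = 10 h 36 min; less 45 min break → 9 h 51 min
Sun: 9:05 AM–6:11 PM = 9 h 6 min; less 45 min break → 8 h 21 min
Total worked: 59 h 9 min = 3549 min.
Regular 40 h 0 min = 2400 min at $46.50/h; overtime 19 h 9 min = 1149 min at $69.75/h.
Pay = (2400 × $46.50 + 1149 × $69.75) ÷ 60 = $3195.71.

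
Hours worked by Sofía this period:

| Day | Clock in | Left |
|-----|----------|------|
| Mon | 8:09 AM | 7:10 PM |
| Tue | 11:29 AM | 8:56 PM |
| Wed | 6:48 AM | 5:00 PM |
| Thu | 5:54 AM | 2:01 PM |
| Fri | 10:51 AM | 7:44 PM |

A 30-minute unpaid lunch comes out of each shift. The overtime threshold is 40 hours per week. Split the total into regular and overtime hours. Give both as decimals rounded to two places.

Mon: 8:09 AM–7:10 PM = 11 h 1 min; less 30 min break → 10 h 31 min
Tue: 11:29 AM–8:56 PM = 9 h 27 min; less 30 min break → 8 h 57 min
Wed: 6:48 AM–5:00 PM = 10 h 12 min; less 30 min break → 9 h 42 min
Thu: 5:54 AM–2:01 PM = 8 h 7 min; less 30 min break → 7 h 37 min
Fri: 10:51 AM–7:44 PM = 8 h 53 min; less 30 min break → 8 h 23 min
Total worked: 45 h 10 min = 45.17 h.
Threshold 40 h → overtime 5 h 10 min, regular 40 h 0 min.

Regular 40.00 hours, overtime 5.17 hours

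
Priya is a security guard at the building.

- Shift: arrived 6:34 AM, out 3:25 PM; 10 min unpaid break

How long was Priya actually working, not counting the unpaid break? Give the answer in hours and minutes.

Shift: 6:34 AM–3:25 PM = 8 h 51 min; less 10 min break → 8 h 41 min

8 h 41 min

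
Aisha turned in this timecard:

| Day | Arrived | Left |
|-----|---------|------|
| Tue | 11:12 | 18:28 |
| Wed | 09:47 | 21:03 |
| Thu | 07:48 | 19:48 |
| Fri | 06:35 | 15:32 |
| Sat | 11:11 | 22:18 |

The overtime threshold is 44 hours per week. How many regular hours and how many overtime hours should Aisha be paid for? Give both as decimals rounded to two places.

Regular 44.00 hours, overtime 6.60 hours

Tue: 11:12–18:28 = 7 h 16 min
Wed: 09:47–21:03 = 11 h 16 min
Thu: 07:48–19:48 = 12 h 0 min
Fri: 06:35–15:32 = 8 h 57 min
Sat: 11:11–22:18 = 11 h 7 min
Total worked: 50 h 36 min = 50.60 h.
Threshold 44 h → overtime 6 h 36 min, regular 44 h 0 min.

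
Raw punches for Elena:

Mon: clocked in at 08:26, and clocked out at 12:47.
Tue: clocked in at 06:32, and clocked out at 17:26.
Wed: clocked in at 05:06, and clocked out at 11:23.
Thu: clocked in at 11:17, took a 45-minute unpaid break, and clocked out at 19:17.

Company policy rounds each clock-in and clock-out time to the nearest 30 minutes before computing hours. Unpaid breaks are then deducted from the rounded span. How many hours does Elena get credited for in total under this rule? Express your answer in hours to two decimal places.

29.25 hours

Mon: in 08:26→08:30, out 12:47→13:00; 4 h 30 min
Tue: in 06:32→06:30, out 17:26→17:30; 11 h 0 min
Wed: in 05:06→05:00, out 11:23→11:30; 6 h 30 min
Thu: in 11:17→11:30, out 19:17→19:30; 8 h 0 min − 45 min = 7 h 15 min
Total credited: 29 h 15 min.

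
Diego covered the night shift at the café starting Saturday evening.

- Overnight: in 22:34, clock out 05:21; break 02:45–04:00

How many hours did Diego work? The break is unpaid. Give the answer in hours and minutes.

Overnight: 22:34 → midnight = 1 h 26 min; midnight → 05:21 = 5 h 21 min; span 6 h 47 min; less 75 min break → 5 h 32 min

5 h 32 min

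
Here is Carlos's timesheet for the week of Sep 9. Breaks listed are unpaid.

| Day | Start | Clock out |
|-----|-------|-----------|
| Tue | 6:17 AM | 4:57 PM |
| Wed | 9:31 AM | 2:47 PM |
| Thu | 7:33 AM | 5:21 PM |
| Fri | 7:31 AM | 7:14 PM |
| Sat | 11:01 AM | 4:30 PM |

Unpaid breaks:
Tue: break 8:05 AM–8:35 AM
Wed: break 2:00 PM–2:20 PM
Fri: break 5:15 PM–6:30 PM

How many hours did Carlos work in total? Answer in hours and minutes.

Tue: 6:17 AM–4:57 PM = 10 h 40 min; less 30 min break → 10 h 10 min
Wed: 9:31 AM–2:47 PM = 5 h 16 min; less 20 min break → 4 h 56 min
Thu: 7:33 AM–5:21 PM = 9 h 48 min
Fri: 7:31 AM–7:14 PM = 11 h 43 min; less 75 min break → 10 h 28 min
Sat: 11:01 AM–4:30 PM = 5 h 29 min
Total: 10 h 10 min + 4 h 56 min + 9 h 48 min + 10 h 28 min + 5 h 29 min = 40 h 51 min.

40 h 51 min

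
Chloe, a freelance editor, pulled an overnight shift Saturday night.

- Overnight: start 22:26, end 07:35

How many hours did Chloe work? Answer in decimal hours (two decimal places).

9.15 hours

Overnight: 22:26 → midnight = 1 h 34 min; midnight → 07:35 = 7 h 35 min; span 9 h 9 min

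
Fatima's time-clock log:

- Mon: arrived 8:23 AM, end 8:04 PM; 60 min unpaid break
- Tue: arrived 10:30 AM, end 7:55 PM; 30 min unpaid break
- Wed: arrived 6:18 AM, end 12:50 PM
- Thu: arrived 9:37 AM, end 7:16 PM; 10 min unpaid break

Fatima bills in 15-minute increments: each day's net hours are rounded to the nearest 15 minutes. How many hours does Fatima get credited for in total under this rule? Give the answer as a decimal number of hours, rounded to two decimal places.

35.75 hours

Mon: 8:23 AM–8:04 PM = 11 h 41 min − 60 min = 10 h 41 min → rounds to 10 h 45 min
Tue: 10:30 AM–7:55 PM = 9 h 25 min − 30 min = 8 h 55 min → rounds to 9 h 0 min
Wed: 6:18 AM–12:50 PM = 6 h 32 min → rounds to 6 h 30 min
Thu: 9:37 AM–7:16 PM = 9 h 39 min − 10 min = 9 h 29 min → rounds to 9 h 30 min
Total credited: 35 h 45 min.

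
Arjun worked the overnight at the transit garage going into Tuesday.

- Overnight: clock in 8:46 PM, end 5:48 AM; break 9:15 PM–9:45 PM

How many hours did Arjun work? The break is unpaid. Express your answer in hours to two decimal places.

Overnight: 8:46 PM → midnight = 3 h 14 min; midnight → 5:48 AM = 5 h 48 min; span 9 h 2 min; less 30 min break → 8 h 32 min

8.53 hours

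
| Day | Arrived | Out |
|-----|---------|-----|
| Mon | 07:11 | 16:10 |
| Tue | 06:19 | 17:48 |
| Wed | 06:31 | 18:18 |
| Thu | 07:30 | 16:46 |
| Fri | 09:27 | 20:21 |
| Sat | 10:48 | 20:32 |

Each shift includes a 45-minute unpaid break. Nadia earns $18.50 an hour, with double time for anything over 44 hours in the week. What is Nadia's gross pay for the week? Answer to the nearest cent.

Mon: 07:11–16:10 = 8 h 59 min; less 45 min break → 8 h 14 min
Tue: 06:19–17:48 = 11 h 29 min; less 45 min break → 10 h 44 min
Wed: 06:31–18:18 = 11 h 47 min; less 45 min break → 11 h 2 min
Thu: 07:30–16:46 = 9 h 16 min; less 45 min break → 8 h 31 min
Fri: 09:27–20:21 = 10 h 54 min; less 45 min break → 10 h 9 min
Sat: 10:48–20:32 = 9 h 44 min; less 45 min break → 8 h 59 min
Total worked: 57 h 39 min = 3459 min.
Regular 44 h 0 min = 2640 min at $18.50/h; overtime 13 h 39 min = 819 min at $37.00/h.
Pay = (2640 × $18.50 + 819 × $37.00) ÷ 60 = $1319.05.

$1319.05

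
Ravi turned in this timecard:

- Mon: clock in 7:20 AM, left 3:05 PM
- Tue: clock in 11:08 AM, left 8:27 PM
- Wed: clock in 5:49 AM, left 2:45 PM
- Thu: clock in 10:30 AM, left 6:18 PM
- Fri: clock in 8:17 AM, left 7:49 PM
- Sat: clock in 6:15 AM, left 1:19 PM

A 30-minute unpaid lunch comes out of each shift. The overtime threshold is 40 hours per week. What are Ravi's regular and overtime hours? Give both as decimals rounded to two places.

Mon: 7:20 AM–3:05 PM = 7 h 45 min; less 30 min break → 7 h 15 min
Tue: 11:08 AM–8:27 PM = 9 h 19 min; less 30 min break → 8 h 49 min
Wed: 5:49 AM–2:45 PM = 8 h 56 min; less 30 min break → 8 h 26 min
Thu: 10:30 AM–6:18 PM = 7 h 48 min; less 30 min break → 7 h 18 min
Fri: 8:17 AM–7:49 PM = 11 h 32 min; less 30 min break → 11 h 2 min
Sat: 6:15 AM–1:19 PM = 7 h 4 min; less 30 min break → 6 h 34 min
Total worked: 49 h 24 min = 49.40 h.
Threshold 40 h → overtime 9 h 24 min, regular 40 h 0 min.

Regular 40.00 hours, overtime 9.40 hours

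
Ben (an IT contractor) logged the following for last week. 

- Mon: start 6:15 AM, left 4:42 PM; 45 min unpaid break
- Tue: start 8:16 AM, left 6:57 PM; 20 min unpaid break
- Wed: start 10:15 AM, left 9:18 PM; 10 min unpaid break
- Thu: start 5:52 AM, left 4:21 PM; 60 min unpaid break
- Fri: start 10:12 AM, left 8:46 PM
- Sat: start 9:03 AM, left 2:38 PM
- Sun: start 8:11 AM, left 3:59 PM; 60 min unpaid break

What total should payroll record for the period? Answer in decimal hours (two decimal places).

Mon: 6:15 AM–4:42 PM = 10 h 27 min; less 45 min break → 9 h 42 min
Tue: 8:16 AM–6:57 PM = 10 h 41 min; less 20 min break → 10 h 21 min
Wed: 10:15 AM–9:18 PM = 11 h 3 min; less 10 min break → 10 h 53 min
Thu: 5:52 AM–4:21 PM = 10 h 29 min; less 60 min break → 9 h 29 min
Fri: 10:12 AM–8:46 PM = 10 h 34 min
Sat: 9:03 AM–2:38 PM = 5 h 35 min
Sun: 8:11 AM–3:59 PM = 7 h 48 min; less 60 min break → 6 h 48 min
Total: 9 h 42 min + 10 h 21 min + 10 h 53 min + 9 h 29 min + 10 h 34 min + 5 h 35 min + 6 h 48 min = 63 h 22 min.

63.37 hours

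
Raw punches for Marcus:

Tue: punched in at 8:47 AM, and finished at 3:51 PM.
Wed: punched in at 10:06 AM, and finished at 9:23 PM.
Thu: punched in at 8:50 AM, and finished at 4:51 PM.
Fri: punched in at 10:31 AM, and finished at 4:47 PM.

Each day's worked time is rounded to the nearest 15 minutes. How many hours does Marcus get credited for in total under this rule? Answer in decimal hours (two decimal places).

32.50 hours

Tue: 8:47 AM–3:51 PM = 7 h 4 min → rounds to 7 h 0 min
Wed: 10:06 AM–9:23 PM = 11 h 17 min → rounds to 11 h 15 min
Thu: 8:50 AM–4:51 PM = 8 h 1 min → rounds to 8 h 0 min
Fri: 10:31 AM–4:47 PM = 6 h 16 min → rounds to 6 h 15 min
Total credited: 32 h 30 min.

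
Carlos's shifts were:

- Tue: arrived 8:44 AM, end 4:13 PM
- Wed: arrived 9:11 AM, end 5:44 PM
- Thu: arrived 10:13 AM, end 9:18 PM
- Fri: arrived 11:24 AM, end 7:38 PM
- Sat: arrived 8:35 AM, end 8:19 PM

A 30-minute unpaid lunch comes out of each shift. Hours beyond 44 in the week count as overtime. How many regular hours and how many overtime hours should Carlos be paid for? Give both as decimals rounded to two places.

Tue: 8:44 AM–4:13 PM = 7 h 29 min; less 30 min break → 6 h 59 min
Wed: 9:11 AM–5:44 PM = 8 h 33 min; less 30 min break → 8 h 3 min
Thu: 10:13 AM–9:18 PM = 11 h 5 min; less 30 min break → 10 h 35 min
Fri: 11:24 AM–7:38 PM = 8 h 14 min; less 30 min break → 7 h 44 min
Sat: 8:35 AM–8:19 PM = 11 h 44 min; less 30 min break → 11 h 14 min
Total worked: 44 h 35 min = 44.58 h.
Threshold 44 h → overtime 0 h 35 min, regular 44 h 0 min.

Regular 44.00 hours, overtime 0.58 hours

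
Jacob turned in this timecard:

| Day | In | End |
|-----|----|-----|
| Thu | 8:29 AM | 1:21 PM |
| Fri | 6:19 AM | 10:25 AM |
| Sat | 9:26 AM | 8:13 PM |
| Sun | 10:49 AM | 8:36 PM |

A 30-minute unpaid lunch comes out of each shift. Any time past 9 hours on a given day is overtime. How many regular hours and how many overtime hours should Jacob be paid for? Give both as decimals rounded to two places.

Regular 25.97 hours, overtime 1.57 hours

Thu: 8:29 AM–1:21 PM = 4 h 52 min; less 30 min break → 4 h 22 min
Fri: 6:19 AM–10:25 AM = 4 h 6 min; less 30 min break → 3 h 36 min
Sat: 9:26 AM–8:13 PM = 10 h 47 min; less 30 min break → 10 h 17 min
Sun: 10:49 AM–8:36 PM = 9 h 47 min; less 30 min break → 9 h 17 min
Thu reg 4 h 22 min / OT 0 h 0 min; Fri reg 3 h 36 min / OT 0 h 0 min; Sat reg 9 h 0 min / OT 1 h 17 min; Sun reg 9 h 0 min / OT 0 h 17 min.
Totals: regular 25 h 58 min, overtime 1 h 34 min.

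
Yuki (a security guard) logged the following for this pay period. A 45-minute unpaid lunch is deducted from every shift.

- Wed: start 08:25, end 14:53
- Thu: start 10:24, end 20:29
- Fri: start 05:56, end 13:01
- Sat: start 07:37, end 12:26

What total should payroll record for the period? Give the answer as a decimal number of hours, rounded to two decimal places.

25.45 hours

Wed: 08:25–14:53 = 6 h 28 min; less 45 min break → 5 h 43 min
Thu: 10:24–20:29 = 10 h 5 min; less 45 min break → 9 h 20 min
Fri: 05:56–13:01 = 7 h 5 min; less 45 min break → 6 h 20 min
Sat: 07:37–12:26 = 4 h 49 min; less 45 min break → 4 h 4 min
Total: 5 h 43 min + 9 h 20 min + 6 h 20 min + 4 h 4 min = 25 h 27 min.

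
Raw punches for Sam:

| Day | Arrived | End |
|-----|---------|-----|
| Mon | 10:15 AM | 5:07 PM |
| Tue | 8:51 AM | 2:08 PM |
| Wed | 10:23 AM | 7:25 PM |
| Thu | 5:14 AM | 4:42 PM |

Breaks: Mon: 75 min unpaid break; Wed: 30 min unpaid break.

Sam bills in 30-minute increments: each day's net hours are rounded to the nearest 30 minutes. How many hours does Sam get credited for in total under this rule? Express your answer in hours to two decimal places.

31.00 hours

Mon: 10:15 AM–5:07 PM = 6 h 52 min − 75 min = 5 h 37 min → rounds to 5 h 30 min
Tue: 8:51 AM–2:08 PM = 5 h 17 min → rounds to 5 h 30 min
Wed: 10:23 AM–7:25 PM = 9 h 2 min − 30 min = 8 h 32 min → rounds to 8 h 30 min
Thu: 5:14 AM–4:42 PM = 11 h 28 min → rounds to 11 h 30 min
Total credited: 31 h 0 min.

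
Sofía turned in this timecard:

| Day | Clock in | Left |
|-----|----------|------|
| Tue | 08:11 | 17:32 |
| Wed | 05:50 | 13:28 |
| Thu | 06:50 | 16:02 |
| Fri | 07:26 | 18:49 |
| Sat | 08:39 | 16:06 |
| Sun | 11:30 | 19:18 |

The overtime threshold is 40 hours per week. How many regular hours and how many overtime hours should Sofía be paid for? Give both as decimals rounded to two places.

Tue: 08:11–17:32 = 9 h 21 min
Wed: 05:50–13:28 = 7 h 38 min
Thu: 06:50–16:02 = 9 h 12 min
Fri: 07:26–18:49 = 11 h 23 min
Sat: 08:39–16:06 = 7 h 27 min
Sun: 11:30–19:18 = 7 h 48 min
Total worked: 52 h 49 min = 52.82 h.
Threshold 40 h → overtime 12 h 49 min, regular 40 h 0 min.

Regular 40.00 hours, overtime 12.82 hours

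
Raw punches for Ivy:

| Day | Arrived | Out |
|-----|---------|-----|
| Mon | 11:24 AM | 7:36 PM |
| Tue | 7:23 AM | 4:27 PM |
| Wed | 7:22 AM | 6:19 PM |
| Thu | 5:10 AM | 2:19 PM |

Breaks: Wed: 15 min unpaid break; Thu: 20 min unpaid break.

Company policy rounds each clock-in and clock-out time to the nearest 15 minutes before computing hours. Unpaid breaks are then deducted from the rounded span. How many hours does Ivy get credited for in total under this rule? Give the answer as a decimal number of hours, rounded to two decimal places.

Mon: in 11:24 AM→11:30 AM, out 7:36 PM→7:30 PM; 8 h 0 min
Tue: in 7:23 AM→7:30 AM, out 4:27 PM→4:30 PM; 9 h 0 min
Wed: in 7:22 AM→7:15 AM, out 6:19 PM→6:15 PM; 11 h 0 min − 15 min = 10 h 45 min
Thu: in 5:10 AM→5:15 AM, out 2:19 PM→2:15 PM; 9 h 0 min − 20 min = 8 h 40 min
Total credited: 36 h 25 min.

36.42 hours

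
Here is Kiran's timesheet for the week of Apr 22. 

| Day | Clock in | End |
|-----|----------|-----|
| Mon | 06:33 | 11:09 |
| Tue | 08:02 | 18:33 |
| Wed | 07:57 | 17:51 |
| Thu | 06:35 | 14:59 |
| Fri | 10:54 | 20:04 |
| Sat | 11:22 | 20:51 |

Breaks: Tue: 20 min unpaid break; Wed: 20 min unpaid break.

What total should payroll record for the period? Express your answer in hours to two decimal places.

Mon: 06:33–11:09 = 4 h 36 min
Tue: 08:02–18:33 = 10 h 31 min; less 20 min break → 10 h 11 min
Wed: 07:57–17:51 = 9 h 54 min; less 20 min break → 9 h 34 min
Thu: 06:35–14:59 = 8 h 24 min
Fri: 10:54–20:04 = 9 h 10 min
Sat: 11:22–20:51 = 9 h 29 min
Total: 4 h 36 min + 10 h 11 min + 9 h 34 min + 8 h 24 min + 9 h 10 min + 9 h 29 min = 51 h 24 min.

51.40 hours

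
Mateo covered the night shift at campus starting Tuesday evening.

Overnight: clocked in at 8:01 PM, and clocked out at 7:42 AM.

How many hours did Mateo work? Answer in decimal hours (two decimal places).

11.68 hours

Overnight: 8:01 PM → midnight = 3 h 59 min; midnight → 7:42 AM = 7 h 42 min; span 11 h 41 min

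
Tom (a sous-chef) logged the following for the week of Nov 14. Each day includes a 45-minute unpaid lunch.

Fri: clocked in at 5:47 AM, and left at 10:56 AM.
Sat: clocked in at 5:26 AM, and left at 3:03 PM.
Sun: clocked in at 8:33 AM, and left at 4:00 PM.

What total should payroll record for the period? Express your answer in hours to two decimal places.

Fri: 5:47 AM–10:56 AM = 5 h 9 min; less 45 min break → 4 h 24 min
Sat: 5:26 AM–3:03 PM = 9 h 37 min; less 45 min break → 8 h 52 min
Sun: 8:33 AM–4:00 PM = 7 h 27 min; less 45 min break → 6 h 42 min
Total: 4 h 24 min + 8 h 52 min + 6 h 42 min = 19 h 58 min.

19.97 hours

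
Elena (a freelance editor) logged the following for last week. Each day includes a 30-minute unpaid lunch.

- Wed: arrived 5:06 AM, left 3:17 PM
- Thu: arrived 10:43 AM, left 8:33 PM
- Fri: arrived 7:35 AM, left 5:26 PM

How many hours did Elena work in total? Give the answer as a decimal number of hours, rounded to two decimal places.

Wed: 5:06 AM–3:17 PM = 10 h 11 min; less 30 min break → 9 h 41 min
Thu: 10:43 AM–8:33 PM = 9 h 50 min; less 30 min break → 9 h 20 min
Fri: 7:35 AM–5:26 PM = 9 h 51 min; less 30 min break → 9 h 21 min
Total: 9 h 41 min + 9 h 20 min + 9 h 21 min = 28 h 22 min.

28.37 hours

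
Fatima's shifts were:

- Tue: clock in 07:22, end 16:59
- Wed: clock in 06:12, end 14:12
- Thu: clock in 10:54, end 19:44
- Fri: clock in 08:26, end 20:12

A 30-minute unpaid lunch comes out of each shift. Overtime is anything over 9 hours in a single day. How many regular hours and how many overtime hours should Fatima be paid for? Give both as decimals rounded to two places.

Regular 33.83 hours, overtime 2.38 hours

Tue: 07:22–16:59 = 9 h 37 min; less 30 min break → 9 h 7 min
Wed: 06:12–14:12 = 8 h 0 min; less 30 min break → 7 h 30 min
Thu: 10:54–19:44 = 8 h 50 min; less 30 min break → 8 h 20 min
Fri: 08:26–20:12 = 11 h 46 min; less 30 min break → 11 h 16 min
Tue reg 9 h 0 min / OT 0 h 7 min; Wed reg 7 h 30 min / OT 0 h 0 min; Thu reg 8 h 20 min / OT 0 h 0 min; Fri reg 9 h 0 min / OT 2 h 16 min.
Totals: regular 33 h 50 min, overtime 2 h 23 min.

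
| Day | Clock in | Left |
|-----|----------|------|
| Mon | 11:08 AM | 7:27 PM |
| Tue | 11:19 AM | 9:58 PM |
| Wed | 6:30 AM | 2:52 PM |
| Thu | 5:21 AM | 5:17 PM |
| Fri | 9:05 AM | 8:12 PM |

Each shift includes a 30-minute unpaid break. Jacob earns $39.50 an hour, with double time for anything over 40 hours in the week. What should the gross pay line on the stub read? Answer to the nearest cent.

Mon: 11:08 AM–7:27 PM = 8 h 19 min; less 30 min break → 7 h 49 min
Tue: 11:19 AM–9:58 PM = 10 h 39 min; less 30 min break → 10 h 9 min
Wed: 6:30 AM–2:52 PM = 8 h 22 min; less 30 min break → 7 h 52 min
Thu: 5:21 AM–5:17 PM = 11 h 56 min; less 30 min break → 11 h 26 min
Fri: 9:05 AM–8:12 PM = 11 h 7 min; less 30 min break → 10 h 37 min
Total worked: 47 h 53 min = 2873 min.
Regular 40 h 0 min = 2400 min at $39.50/h; overtime 7 h 53 min = 473 min at $79.00/h.
Pay = (2400 × $39.50 + 473 × $79.00) ÷ 60 = $2202.78.

$2202.78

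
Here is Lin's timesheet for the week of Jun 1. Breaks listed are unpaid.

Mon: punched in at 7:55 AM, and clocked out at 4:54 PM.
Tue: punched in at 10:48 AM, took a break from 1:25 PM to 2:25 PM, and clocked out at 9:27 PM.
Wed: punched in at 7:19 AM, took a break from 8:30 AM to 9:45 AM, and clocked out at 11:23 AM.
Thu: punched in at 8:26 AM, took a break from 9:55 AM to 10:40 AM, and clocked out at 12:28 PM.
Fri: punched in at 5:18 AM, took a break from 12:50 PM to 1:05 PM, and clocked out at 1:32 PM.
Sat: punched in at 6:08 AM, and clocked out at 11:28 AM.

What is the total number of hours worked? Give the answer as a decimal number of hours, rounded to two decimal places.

Mon: 7:55 AM–4:54 PM = 8 h 59 min
Tue: 10:48 AM–9:27 PM = 10 h 39 min; less 60 min break → 9 h 39 min
Wed: 7:19 AM–11:23 AM = 4 h 4 min; less 75 min break → 2 h 49 min
Thu: 8:26 AM–12:28 PM = 4 h 2 min; less 45 min break → 3 h 17 min
Fri: 5:18 AM–1:32 PM = 8 h 14 min; less 15 min break → 7 h 59 min
Sat: 6:08 AM–11:28 AM = 5 h 20 min
Total: 8 h 59 min + 9 h 39 min + 2 h 49 min + 3 h 17 min + 7 h 59 min + 5 h 20 min = 38 h 3 min.

38.05 hours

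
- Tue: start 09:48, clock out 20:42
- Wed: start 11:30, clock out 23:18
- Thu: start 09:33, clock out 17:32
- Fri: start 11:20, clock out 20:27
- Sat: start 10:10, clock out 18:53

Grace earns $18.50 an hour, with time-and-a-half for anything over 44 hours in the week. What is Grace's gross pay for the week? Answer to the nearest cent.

$939.34

Tue: 09:48–20:42 = 10 h 54 min
Wed: 11:30–23:18 = 11 h 48 min
Thu: 09:33–17:32 = 7 h 59 min
Fri: 11:20–20:27 = 9 h 7 min
Sat: 10:10–18:53 = 8 h 43 min
Total worked: 48 h 31 min = 2911 min.
Regular 44 h 0 min = 2640 min at $18.50/h; overtime 4 h 31 min = 271 min at $27.75/h.
Pay = (2640 × $18.50 + 271 × $27.75) ÷ 60 = $939.34.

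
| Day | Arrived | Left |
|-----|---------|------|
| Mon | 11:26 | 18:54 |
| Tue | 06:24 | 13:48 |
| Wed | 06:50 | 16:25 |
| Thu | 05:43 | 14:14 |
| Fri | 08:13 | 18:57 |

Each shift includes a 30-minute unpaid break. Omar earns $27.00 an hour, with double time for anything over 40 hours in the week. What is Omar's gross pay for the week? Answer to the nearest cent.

$1144.80

Mon: 11:26–18:54 = 7 h 28 min; less 30 min break → 6 h 58 min
Tue: 06:24–13:48 = 7 h 24 min; less 30 min break → 6 h 54 min
Wed: 06:50–16:25 = 9 h 35 min; less 30 min break → 9 h 5 min
Thu: 05:43–14:14 = 8 h 31 min; less 30 min break → 8 h 1 min
Fri: 08:13–18:57 = 10 h 44 min; less 30 min break → 10 h 14 min
Total worked: 41 h 12 min = 2472 min.
Regular 40 h 0 min = 2400 min at $27.00/h; overtime 1 h 12 min = 72 min at $54.00/h.
Pay = (2400 × $27.00 + 72 × $54.00) ÷ 60 = $1144.80.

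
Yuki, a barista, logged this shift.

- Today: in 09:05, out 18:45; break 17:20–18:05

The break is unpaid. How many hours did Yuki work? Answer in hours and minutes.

8 h 55 min

Today: 09:05–18:45 = 9 h 40 min; less 45 min break → 8 h 55 min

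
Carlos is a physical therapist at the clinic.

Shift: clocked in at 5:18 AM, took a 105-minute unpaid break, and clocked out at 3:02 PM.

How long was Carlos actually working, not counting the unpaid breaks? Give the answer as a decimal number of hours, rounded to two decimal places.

Shift: 5:18 AM–3:02 PM = 9 h 44 min; less 105 min break → 7 h 59 min

7.98 hours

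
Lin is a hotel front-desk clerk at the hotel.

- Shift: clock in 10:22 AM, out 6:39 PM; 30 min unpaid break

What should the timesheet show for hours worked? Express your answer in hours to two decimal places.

7.78 hours

Shift: 10:22 AM–6:39 PM = 8 h 17 min; less 30 min break → 7 h 47 min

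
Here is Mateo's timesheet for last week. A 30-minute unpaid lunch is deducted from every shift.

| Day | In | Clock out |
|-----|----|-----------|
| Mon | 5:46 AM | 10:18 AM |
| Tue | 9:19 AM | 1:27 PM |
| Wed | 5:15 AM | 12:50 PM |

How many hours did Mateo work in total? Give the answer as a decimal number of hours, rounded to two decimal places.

14.75 hours

Mon: 5:46 AM–10:18 AM = 4 h 32 min; less 30 min break → 4 h 2 min
Tue: 9:19 AM–1:27 PM = 4 h 8 min; less 30 min break → 3 h 38 min
Wed: 5:15 AM–12:50 PM = 7 h 35 min; less 30 min break → 7 h 5 min
Total: 4 h 2 min + 3 h 38 min + 7 h 5 min = 14 h 45 min.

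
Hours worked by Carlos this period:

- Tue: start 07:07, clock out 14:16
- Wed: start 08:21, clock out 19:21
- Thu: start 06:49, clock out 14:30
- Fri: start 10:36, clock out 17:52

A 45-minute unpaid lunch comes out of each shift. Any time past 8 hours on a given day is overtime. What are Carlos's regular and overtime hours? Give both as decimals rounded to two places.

Tue: 07:07–14:16 = 7 h 9 min; less 45 min break → 6 h 24 min
Wed: 08:21–19:21 = 11 h 0 min; less 45 min break → 10 h 15 min
Thu: 06:49–14:30 = 7 h 41 min; less 45 min break → 6 h 56 min
Fri: 10:36–17:52 = 7 h 16 min; less 45 min break → 6 h 31 min
Tue reg 6 h 24 min / OT 0 h 0 min; Wed reg 8 h 0 min / OT 2 h 15 min; Thu reg 6 h 56 min / OT 0 h 0 min; Fri reg 6 h 31 min / OT 0 h 0 min.
Totals: regular 27 h 51 min, overtime 2 h 15 min.

Regular 27.85 hours, overtime 2.25 hours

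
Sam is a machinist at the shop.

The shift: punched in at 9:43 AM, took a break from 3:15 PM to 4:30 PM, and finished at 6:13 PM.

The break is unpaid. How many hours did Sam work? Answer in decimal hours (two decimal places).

The shift: 9:43 AM–6:13 PM = 8 h 30 min; less 75 min break → 7 h 15 min

7.25 hours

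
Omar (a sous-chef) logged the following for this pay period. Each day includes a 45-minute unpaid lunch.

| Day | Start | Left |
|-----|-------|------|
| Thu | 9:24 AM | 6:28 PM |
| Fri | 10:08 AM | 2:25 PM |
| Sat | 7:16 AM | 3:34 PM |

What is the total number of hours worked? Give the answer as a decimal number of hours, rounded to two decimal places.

Thu: 9:24 AM–6:28 PM = 9 h 4 min; less 45 min break → 8 h 19 min
Fri: 10:08 AM–2:25 PM = 4 h 17 min; less 45 min break → 3 h 32 min
Sat: 7:16 AM–3:34 PM = 8 h 18 min; less 45 min break → 7 h 33 min
Total: 8 h 19 min + 3 h 32 min + 7 h 33 min = 19 h 24 min.

19.40 hours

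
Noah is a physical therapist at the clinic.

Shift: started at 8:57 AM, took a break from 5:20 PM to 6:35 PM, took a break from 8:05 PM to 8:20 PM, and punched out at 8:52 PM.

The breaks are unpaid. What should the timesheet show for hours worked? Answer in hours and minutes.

Shift: 8:57 AM–8:52 PM = 11 h 55 min; less 90 min break → 10 h 25 min

10 h 25 min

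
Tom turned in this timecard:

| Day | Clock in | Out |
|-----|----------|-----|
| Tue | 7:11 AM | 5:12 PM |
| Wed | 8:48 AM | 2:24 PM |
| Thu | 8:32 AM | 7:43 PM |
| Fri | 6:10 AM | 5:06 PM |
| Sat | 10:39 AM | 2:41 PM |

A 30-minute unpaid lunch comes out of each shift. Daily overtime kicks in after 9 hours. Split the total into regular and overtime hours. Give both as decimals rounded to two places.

Regular 35.63 hours, overtime 3.63 hours

Tue: 7:11 AM–5:12 PM = 10 h 1 min; less 30 min break → 9 h 31 min
Wed: 8:48 AM–2:24 PM = 5 h 36 min; less 30 min break → 5 h 6 min
Thu: 8:32 AM–7:43 PM = 11 h 11 min; less 30 min break → 10 h 41 min
Fri: 6:10 AM–5:06 PM = 10 h 56 min; less 30 min break → 10 h 26 min
Sat: 10:39 AM–2:41 PM = 4 h 2 min; less 30 min break → 3 h 32 min
Tue reg 9 h 0 min / OT 0 h 31 min; Wed reg 5 h 6 min / OT 0 h 0 min; Thu reg 9 h 0 min / OT 1 h 41 min; Fri reg 9 h 0 min / OT 1 h 26 min; Sat reg 3 h 32 min / OT 0 h 0 min.
Totals: regular 35 h 38 min, overtime 3 h 38 min.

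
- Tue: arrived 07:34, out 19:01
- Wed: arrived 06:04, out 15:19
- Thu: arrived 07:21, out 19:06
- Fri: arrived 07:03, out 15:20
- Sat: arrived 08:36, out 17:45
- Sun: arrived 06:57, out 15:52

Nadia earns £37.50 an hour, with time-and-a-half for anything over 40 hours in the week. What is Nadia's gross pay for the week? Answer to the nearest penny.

£2557.50

Tue: 07:34–19:01 = 11 h 27 min
Wed: 06:04–15:19 = 9 h 15 min
Thu: 07:21–19:06 = 11 h 45 min
Fri: 07:03–15:20 = 8 h 17 min
Sat: 08:36–17:45 = 9 h 9 min
Sun: 06:57–15:52 = 8 h 55 min
Total worked: 58 h 48 min = 3528 min.
Regular 40 h 0 min = 2400 min at £37.50/h; overtime 18 h 48 min = 1128 min at £56.25/h.
Pay = (2400 × £37.50 + 1128 × £56.25) ÷ 60 = £2557.50.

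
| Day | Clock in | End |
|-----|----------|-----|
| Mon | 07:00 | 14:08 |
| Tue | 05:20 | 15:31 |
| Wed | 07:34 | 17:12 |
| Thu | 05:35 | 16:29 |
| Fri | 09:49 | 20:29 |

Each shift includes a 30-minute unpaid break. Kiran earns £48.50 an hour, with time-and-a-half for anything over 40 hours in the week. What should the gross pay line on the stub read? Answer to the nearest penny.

£2377.71

Mon: 07:00–14:08 = 7 h 8 min; less 30 min break → 6 h 38 min
Tue: 05:20–15:31 = 10 h 11 min; less 30 min break → 9 h 41 min
Wed: 07:34–17:12 = 9 h 38 min; less 30 min break → 9 h 8 min
Thu: 05:35–16:29 = 10 h 54 min; less 30 min break → 10 h 24 min
Fri: 09:49–20:29 = 10 h 40 min; less 30 min break → 10 h 10 min
Total worked: 46 h 1 min = 2761 min.
Regular 40 h 0 min = 2400 min at £48.50/h; overtime 6 h 1 min = 361 min at £72.75/h.
Pay = (2400 × £48.50 + 361 × £72.75) ÷ 60 = £2377.71.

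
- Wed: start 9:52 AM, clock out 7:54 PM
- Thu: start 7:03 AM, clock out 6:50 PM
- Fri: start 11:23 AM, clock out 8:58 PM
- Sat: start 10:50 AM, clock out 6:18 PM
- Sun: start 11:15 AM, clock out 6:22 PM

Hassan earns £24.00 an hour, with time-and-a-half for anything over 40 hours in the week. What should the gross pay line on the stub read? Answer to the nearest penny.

£1175.40

Wed: 9:52 AM–7:54 PM = 10 h 2 min
Thu: 7:03 AM–6:50 PM = 11 h 47 min
Fri: 11:23 AM–8:58 PM = 9 h 35 min
Sat: 10:50 AM–6:18 PM = 7 h 28 min
Sun: 11:15 AM–6:22 PM = 7 h 7 min
Total worked: 45 h 59 min = 2759 min.
Regular 40 h 0 min = 2400 min at £24.00/h; overtime 5 h 59 min = 359 min at £36.00/h.
Pay = (2400 × £24.00 + 359 × £36.00) ÷ 60 = £1175.40.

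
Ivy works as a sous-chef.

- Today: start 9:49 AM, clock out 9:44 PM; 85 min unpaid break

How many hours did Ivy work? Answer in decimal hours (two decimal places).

Today: 9:49 AM–9:44 PM = 11 h 55 min; less 85 min break → 10 h 30 min

10.50 hours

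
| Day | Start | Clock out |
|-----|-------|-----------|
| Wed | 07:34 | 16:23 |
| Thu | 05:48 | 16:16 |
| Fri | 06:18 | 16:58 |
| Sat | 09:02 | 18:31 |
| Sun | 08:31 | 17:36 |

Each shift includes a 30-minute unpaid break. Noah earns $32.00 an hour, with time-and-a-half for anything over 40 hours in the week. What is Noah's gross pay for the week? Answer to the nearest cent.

$1568.80

Wed: 07:34–16:23 = 8 h 49 min; less 30 min break → 8 h 19 min
Thu: 05:48–16:16 = 10 h 28 min; less 30 min break → 9 h 58 min
Fri: 06:18–16:58 = 10 h 40 min; less 30 min break → 10 h 10 min
Sat: 09:02–18:31 = 9 h 29 min; less 30 min break → 8 h 59 min
Sun: 08:31–17:36 = 9 h 5 min; less 30 min break → 8 h 35 min
Total worked: 46 h 1 min = 2761 min.
Regular 40 h 0 min = 2400 min at $32.00/h; overtime 6 h 1 min = 361 min at $48.00/h.
Pay = (2400 × $32.00 + 361 × $48.00) ÷ 60 = $1568.80.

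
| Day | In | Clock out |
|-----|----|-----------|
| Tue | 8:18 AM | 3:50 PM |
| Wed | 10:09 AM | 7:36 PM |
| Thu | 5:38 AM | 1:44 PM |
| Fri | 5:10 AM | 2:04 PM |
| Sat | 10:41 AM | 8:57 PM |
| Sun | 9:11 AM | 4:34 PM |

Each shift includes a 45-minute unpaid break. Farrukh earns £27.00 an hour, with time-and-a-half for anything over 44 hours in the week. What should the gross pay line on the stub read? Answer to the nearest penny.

£1314.90

Tue: 8:18 AM–3:50 PM = 7 h 32 min; less 45 min break → 6 h 47 min
Wed: 10:09 AM–7:36 PM = 9 h 27 min; less 45 min break → 8 h 42 min
Thu: 5:38 AM–1:44 PM = 8 h 6 min; less 45 min break → 7 h 21 min
Fri: 5:10 AM–2:04 PM = 8 h 54 min; less 45 min break → 8 h 9 min
Sat: 10:41 AM–8:57 PM = 10 h 16 min; less 45 min break → 9 h 31 min
Sun: 9:11 AM–4:34 PM = 7 h 23 min; less 45 min break → 6 h 38 min
Total worked: 47 h 8 min = 2828 min.
Regular 44 h 0 min = 2640 min at £27.00/h; overtime 3 h 8 min = 188 min at £40.50/h.
Pay = (2640 × £27.00 + 188 × £40.50) ÷ 60 = £1314.90.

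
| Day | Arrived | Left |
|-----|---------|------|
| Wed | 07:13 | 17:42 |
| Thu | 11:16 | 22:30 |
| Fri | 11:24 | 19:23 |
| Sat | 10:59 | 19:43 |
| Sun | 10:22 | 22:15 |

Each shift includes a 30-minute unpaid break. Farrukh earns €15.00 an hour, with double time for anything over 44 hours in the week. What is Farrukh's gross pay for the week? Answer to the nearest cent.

€774.50

Wed: 07:13–17:42 = 10 h 29 min; less 30 min break → 9 h 59 min
Thu: 11:16–22:30 = 11 h 14 min; less 30 min break → 10 h 44 min
Fri: 11:24–19:23 = 7 h 59 min; less 30 min break → 7 h 29 min
Sat: 10:59–19:43 = 8 h 44 min; less 30 min break → 8 h 14 min
Sun: 10:22–22:15 = 11 h 53 min; less 30 min break → 11 h 23 min
Total worked: 47 h 49 min = 2869 min.
Regular 44 h 0 min = 2640 min at €15.00/h; overtime 3 h 49 min = 229 min at €30.00/h.
Pay = (2640 × €15.00 + 229 × €30.00) ÷ 60 = €774.50.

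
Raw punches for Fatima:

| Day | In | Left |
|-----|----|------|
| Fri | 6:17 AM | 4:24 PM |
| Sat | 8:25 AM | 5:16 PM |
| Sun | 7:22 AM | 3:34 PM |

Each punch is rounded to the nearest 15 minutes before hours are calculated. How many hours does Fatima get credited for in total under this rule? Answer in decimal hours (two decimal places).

27.25 hours

Fri: in 6:17 AM→6:15 AM, out 4:24 PM→4:30 PM; 10 h 15 min
Sat: in 8:25 AM→8:30 AM, out 5:16 PM→5:15 PM; 8 h 45 min
Sun: in 7:22 AM→7:15 AM, out 3:34 PM→3:30 PM; 8 h 15 min
Total credited: 27 h 15 min.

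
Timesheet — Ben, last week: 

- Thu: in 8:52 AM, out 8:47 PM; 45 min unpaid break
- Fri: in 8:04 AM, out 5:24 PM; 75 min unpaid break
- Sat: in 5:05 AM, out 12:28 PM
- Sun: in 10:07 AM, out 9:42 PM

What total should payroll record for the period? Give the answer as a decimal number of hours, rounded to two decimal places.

38.22 hours

Thu: 8:52 AM–8:47 PM = 11 h 55 min; less 45 min break → 11 h 10 min
Fri: 8:04 AM–5:24 PM = 9 h 20 min; less 75 min break → 8 h 5 min
Sat: 5:05 AM–12:28 PM = 7 h 23 min
Sun: 10:07 AM–9:42 PM = 11 h 35 min
Total: 11 h 10 min + 8 h 5 min + 7 h 23 min + 11 h 35 min = 38 h 13 min.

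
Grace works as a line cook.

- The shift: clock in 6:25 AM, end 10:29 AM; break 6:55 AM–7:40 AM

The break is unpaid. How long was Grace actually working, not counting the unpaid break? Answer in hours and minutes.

3 h 19 min

The shift: 6:25 AM–10:29 AM = 4 h 4 min; less 45 min break → 3 h 19 min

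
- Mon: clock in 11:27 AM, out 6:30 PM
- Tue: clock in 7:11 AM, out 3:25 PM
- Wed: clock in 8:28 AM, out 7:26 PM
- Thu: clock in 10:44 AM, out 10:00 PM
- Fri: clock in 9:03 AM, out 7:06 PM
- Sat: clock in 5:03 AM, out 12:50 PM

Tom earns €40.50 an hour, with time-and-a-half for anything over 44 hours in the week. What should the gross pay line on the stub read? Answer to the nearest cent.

Mon: 11:27 AM–6:30 PM = 7 h 3 min
Tue: 7:11 AM–3:25 PM = 8 h 14 min
Wed: 8:28 AM–7:26 PM = 10 h 58 min
Thu: 10:44 AM–10:00 PM = 11 h 16 min
Fri: 9:03 AM–7:06 PM = 10 h 3 min
Sat: 5:03 AM–12:50 PM = 7 h 47 min
Total worked: 55 h 21 min = 3321 min.
Regular 44 h 0 min = 2640 min at €40.50/h; overtime 11 h 21 min = 681 min at €60.75/h.
Pay = (2640 × €40.50 + 681 × €60.75) ÷ 60 = €2471.51.

€2471.51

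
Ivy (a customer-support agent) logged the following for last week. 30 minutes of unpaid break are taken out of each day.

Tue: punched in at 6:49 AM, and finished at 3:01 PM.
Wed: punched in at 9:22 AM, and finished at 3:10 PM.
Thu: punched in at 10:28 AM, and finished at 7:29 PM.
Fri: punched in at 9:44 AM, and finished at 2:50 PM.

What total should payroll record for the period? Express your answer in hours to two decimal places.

26.12 hours

Tue: 6:49 AM–3:01 PM = 8 h 12 min; less 30 min break → 7 h 42 min
Wed: 9:22 AM–3:10 PM = 5 h 48 min; less 30 min break → 5 h 18 min
Thu: 10:28 AM–7:29 PM = 9 h 1 min; less 30 min break → 8 h 31 min
Fri: 9:44 AM–2:50 PM = 5 h 6 min; less 30 min break → 4 h 36 min
Total: 7 h 42 min + 5 h 18 min + 8 h 31 min + 4 h 36 min = 26 h 7 min.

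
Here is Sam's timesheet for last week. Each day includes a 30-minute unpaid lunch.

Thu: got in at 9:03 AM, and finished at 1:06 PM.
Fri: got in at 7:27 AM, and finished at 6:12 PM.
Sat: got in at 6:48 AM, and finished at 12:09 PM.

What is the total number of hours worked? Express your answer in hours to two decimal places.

Thu: 9:03 AM–1:06 PM = 4 h 3 min; less 30 min break → 3 h 33 min
Fri: 7:27 AM–6:12 PM = 10 h 45 min; less 30 min break → 10 h 15 min
Sat: 6:48 AM–12:09 PM = 5 h 21 min; less 30 min break → 4 h 51 min
Total: 3 h 33 min + 10 h 15 min + 4 h 51 min = 18 h 39 min.

18.65 hours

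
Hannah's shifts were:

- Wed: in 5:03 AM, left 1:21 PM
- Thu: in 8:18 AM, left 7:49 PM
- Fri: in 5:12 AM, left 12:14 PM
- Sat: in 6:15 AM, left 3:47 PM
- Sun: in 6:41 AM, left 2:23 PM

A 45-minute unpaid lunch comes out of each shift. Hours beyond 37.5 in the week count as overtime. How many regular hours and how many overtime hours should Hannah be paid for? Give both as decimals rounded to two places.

Wed: 5:03 AM–1:21 PM = 8 h 18 min; less 45 min break → 7 h 33 min
Thu: 8:18 AM–7:49 PM = 11 h 31 min; less 45 min break → 10 h 46 min
Fri: 5:12 AM–12:14 PM = 7 h 2 min; less 45 min break → 6 h 17 min
Sat: 6:15 AM–3:47 PM = 9 h 32 min; less 45 min break → 8 h 47 min
Sun: 6:41 AM–2:23 PM = 7 h 42 min; less 45 min break → 6 h 57 min
Total worked: 40 h 20 min = 40.33 h.
Threshold 37.5 h → overtime 2 h 50 min, regular 37 h 30 min.

Regular 37.50 hours, overtime 2.83 hours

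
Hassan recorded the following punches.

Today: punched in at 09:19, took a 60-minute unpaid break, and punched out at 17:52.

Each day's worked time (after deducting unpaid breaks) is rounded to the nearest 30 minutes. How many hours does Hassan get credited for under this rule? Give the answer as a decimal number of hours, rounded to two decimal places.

Today: 09:19–17:52 = 8 h 33 min − 60 min = 7 h 33 min → rounds to 7 h 30 min

7.50 hours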